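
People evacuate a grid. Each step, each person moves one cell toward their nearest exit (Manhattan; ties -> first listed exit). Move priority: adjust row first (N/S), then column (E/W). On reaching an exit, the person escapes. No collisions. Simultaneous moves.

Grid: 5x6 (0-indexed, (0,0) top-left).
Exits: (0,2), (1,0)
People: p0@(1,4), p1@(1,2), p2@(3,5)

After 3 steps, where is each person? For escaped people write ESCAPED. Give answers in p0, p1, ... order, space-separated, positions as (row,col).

Step 1: p0:(1,4)->(0,4) | p1:(1,2)->(0,2)->EXIT | p2:(3,5)->(2,5)
Step 2: p0:(0,4)->(0,3) | p1:escaped | p2:(2,5)->(1,5)
Step 3: p0:(0,3)->(0,2)->EXIT | p1:escaped | p2:(1,5)->(0,5)

ESCAPED ESCAPED (0,5)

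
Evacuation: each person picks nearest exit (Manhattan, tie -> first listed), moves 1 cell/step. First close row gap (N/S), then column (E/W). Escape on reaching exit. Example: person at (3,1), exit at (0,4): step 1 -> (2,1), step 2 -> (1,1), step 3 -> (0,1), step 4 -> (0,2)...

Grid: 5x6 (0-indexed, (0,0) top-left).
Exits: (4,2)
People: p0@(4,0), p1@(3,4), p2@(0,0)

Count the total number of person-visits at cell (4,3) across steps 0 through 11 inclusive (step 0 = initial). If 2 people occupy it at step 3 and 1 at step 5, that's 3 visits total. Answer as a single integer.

Step 0: p0@(4,0) p1@(3,4) p2@(0,0) -> at (4,3): 0 [-], cum=0
Step 1: p0@(4,1) p1@(4,4) p2@(1,0) -> at (4,3): 0 [-], cum=0
Step 2: p0@ESC p1@(4,3) p2@(2,0) -> at (4,3): 1 [p1], cum=1
Step 3: p0@ESC p1@ESC p2@(3,0) -> at (4,3): 0 [-], cum=1
Step 4: p0@ESC p1@ESC p2@(4,0) -> at (4,3): 0 [-], cum=1
Step 5: p0@ESC p1@ESC p2@(4,1) -> at (4,3): 0 [-], cum=1
Step 6: p0@ESC p1@ESC p2@ESC -> at (4,3): 0 [-], cum=1
Total visits = 1

Answer: 1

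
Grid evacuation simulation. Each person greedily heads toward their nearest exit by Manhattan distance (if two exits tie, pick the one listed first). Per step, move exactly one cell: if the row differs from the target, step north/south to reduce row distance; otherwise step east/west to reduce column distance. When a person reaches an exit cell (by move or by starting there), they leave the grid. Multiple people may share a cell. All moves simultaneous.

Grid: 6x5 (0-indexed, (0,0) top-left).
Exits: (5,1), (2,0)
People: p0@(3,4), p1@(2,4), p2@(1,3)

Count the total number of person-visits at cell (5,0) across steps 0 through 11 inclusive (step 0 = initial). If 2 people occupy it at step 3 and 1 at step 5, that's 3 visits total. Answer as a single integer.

Step 0: p0@(3,4) p1@(2,4) p2@(1,3) -> at (5,0): 0 [-], cum=0
Step 1: p0@(4,4) p1@(2,3) p2@(2,3) -> at (5,0): 0 [-], cum=0
Step 2: p0@(5,4) p1@(2,2) p2@(2,2) -> at (5,0): 0 [-], cum=0
Step 3: p0@(5,3) p1@(2,1) p2@(2,1) -> at (5,0): 0 [-], cum=0
Step 4: p0@(5,2) p1@ESC p2@ESC -> at (5,0): 0 [-], cum=0
Step 5: p0@ESC p1@ESC p2@ESC -> at (5,0): 0 [-], cum=0
Total visits = 0

Answer: 0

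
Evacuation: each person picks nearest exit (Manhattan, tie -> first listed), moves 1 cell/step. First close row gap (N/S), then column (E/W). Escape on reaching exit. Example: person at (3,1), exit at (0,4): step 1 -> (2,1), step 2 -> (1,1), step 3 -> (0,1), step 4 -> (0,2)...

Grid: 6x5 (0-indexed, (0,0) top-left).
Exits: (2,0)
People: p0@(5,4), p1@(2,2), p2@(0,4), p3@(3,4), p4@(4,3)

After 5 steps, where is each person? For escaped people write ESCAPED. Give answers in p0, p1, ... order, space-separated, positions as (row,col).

Step 1: p0:(5,4)->(4,4) | p1:(2,2)->(2,1) | p2:(0,4)->(1,4) | p3:(3,4)->(2,4) | p4:(4,3)->(3,3)
Step 2: p0:(4,4)->(3,4) | p1:(2,1)->(2,0)->EXIT | p2:(1,4)->(2,4) | p3:(2,4)->(2,3) | p4:(3,3)->(2,3)
Step 3: p0:(3,4)->(2,4) | p1:escaped | p2:(2,4)->(2,3) | p3:(2,3)->(2,2) | p4:(2,3)->(2,2)
Step 4: p0:(2,4)->(2,3) | p1:escaped | p2:(2,3)->(2,2) | p3:(2,2)->(2,1) | p4:(2,2)->(2,1)
Step 5: p0:(2,3)->(2,2) | p1:escaped | p2:(2,2)->(2,1) | p3:(2,1)->(2,0)->EXIT | p4:(2,1)->(2,0)->EXIT

(2,2) ESCAPED (2,1) ESCAPED ESCAPED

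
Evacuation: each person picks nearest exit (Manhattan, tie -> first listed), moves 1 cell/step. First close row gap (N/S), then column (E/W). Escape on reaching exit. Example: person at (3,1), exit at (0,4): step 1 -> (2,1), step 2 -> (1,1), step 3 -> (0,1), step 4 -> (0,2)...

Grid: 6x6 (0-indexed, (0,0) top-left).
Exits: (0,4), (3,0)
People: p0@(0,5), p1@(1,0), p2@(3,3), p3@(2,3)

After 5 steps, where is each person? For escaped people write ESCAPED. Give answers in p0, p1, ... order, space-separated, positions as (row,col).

Step 1: p0:(0,5)->(0,4)->EXIT | p1:(1,0)->(2,0) | p2:(3,3)->(3,2) | p3:(2,3)->(1,3)
Step 2: p0:escaped | p1:(2,0)->(3,0)->EXIT | p2:(3,2)->(3,1) | p3:(1,3)->(0,3)
Step 3: p0:escaped | p1:escaped | p2:(3,1)->(3,0)->EXIT | p3:(0,3)->(0,4)->EXIT

ESCAPED ESCAPED ESCAPED ESCAPED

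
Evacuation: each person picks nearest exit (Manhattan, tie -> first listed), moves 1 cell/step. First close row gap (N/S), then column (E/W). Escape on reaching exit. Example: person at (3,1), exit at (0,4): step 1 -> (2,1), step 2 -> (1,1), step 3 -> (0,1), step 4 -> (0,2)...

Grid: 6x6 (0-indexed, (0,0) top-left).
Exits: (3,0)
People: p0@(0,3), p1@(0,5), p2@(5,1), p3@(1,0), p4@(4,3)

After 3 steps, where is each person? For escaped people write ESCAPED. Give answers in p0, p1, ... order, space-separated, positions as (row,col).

Step 1: p0:(0,3)->(1,3) | p1:(0,5)->(1,5) | p2:(5,1)->(4,1) | p3:(1,0)->(2,0) | p4:(4,3)->(3,3)
Step 2: p0:(1,3)->(2,3) | p1:(1,5)->(2,5) | p2:(4,1)->(3,1) | p3:(2,0)->(3,0)->EXIT | p4:(3,3)->(3,2)
Step 3: p0:(2,3)->(3,3) | p1:(2,5)->(3,5) | p2:(3,1)->(3,0)->EXIT | p3:escaped | p4:(3,2)->(3,1)

(3,3) (3,5) ESCAPED ESCAPED (3,1)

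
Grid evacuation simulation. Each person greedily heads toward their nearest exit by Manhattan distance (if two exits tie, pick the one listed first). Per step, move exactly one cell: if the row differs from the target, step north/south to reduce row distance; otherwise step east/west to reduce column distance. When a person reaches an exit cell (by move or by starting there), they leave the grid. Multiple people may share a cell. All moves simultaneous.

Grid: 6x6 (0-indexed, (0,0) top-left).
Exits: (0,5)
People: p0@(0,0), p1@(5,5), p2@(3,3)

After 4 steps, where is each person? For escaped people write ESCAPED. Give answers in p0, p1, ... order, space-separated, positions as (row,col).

Step 1: p0:(0,0)->(0,1) | p1:(5,5)->(4,5) | p2:(3,3)->(2,3)
Step 2: p0:(0,1)->(0,2) | p1:(4,5)->(3,5) | p2:(2,3)->(1,3)
Step 3: p0:(0,2)->(0,3) | p1:(3,5)->(2,5) | p2:(1,3)->(0,3)
Step 4: p0:(0,3)->(0,4) | p1:(2,5)->(1,5) | p2:(0,3)->(0,4)

(0,4) (1,5) (0,4)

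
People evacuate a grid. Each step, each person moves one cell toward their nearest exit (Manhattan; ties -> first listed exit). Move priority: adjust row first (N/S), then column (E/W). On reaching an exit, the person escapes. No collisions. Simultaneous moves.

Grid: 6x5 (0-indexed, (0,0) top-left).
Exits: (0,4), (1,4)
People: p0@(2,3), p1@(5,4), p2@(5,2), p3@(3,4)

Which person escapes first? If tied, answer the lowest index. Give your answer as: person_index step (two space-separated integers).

Step 1: p0:(2,3)->(1,3) | p1:(5,4)->(4,4) | p2:(5,2)->(4,2) | p3:(3,4)->(2,4)
Step 2: p0:(1,3)->(1,4)->EXIT | p1:(4,4)->(3,4) | p2:(4,2)->(3,2) | p3:(2,4)->(1,4)->EXIT
Step 3: p0:escaped | p1:(3,4)->(2,4) | p2:(3,2)->(2,2) | p3:escaped
Step 4: p0:escaped | p1:(2,4)->(1,4)->EXIT | p2:(2,2)->(1,2) | p3:escaped
Step 5: p0:escaped | p1:escaped | p2:(1,2)->(1,3) | p3:escaped
Step 6: p0:escaped | p1:escaped | p2:(1,3)->(1,4)->EXIT | p3:escaped
Exit steps: [2, 4, 6, 2]
First to escape: p0 at step 2

Answer: 0 2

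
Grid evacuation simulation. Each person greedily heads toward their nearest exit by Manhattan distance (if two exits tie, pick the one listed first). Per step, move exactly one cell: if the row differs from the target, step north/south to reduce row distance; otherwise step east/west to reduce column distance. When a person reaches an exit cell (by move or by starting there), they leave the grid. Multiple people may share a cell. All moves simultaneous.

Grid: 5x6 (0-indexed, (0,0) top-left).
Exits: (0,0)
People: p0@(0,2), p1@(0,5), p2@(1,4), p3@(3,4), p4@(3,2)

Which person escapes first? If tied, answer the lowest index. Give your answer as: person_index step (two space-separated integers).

Step 1: p0:(0,2)->(0,1) | p1:(0,5)->(0,4) | p2:(1,4)->(0,4) | p3:(3,4)->(2,4) | p4:(3,2)->(2,2)
Step 2: p0:(0,1)->(0,0)->EXIT | p1:(0,4)->(0,3) | p2:(0,4)->(0,3) | p3:(2,4)->(1,4) | p4:(2,2)->(1,2)
Step 3: p0:escaped | p1:(0,3)->(0,2) | p2:(0,3)->(0,2) | p3:(1,4)->(0,4) | p4:(1,2)->(0,2)
Step 4: p0:escaped | p1:(0,2)->(0,1) | p2:(0,2)->(0,1) | p3:(0,4)->(0,3) | p4:(0,2)->(0,1)
Step 5: p0:escaped | p1:(0,1)->(0,0)->EXIT | p2:(0,1)->(0,0)->EXIT | p3:(0,3)->(0,2) | p4:(0,1)->(0,0)->EXIT
Step 6: p0:escaped | p1:escaped | p2:escaped | p3:(0,2)->(0,1) | p4:escaped
Step 7: p0:escaped | p1:escaped | p2:escaped | p3:(0,1)->(0,0)->EXIT | p4:escaped
Exit steps: [2, 5, 5, 7, 5]
First to escape: p0 at step 2

Answer: 0 2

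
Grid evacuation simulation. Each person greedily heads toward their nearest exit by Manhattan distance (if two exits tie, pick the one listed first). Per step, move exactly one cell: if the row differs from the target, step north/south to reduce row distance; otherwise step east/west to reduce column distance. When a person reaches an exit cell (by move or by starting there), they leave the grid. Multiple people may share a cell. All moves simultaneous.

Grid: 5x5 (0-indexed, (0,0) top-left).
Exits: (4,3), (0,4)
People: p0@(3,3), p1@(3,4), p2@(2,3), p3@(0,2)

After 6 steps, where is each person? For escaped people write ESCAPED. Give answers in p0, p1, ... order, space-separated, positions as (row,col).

Step 1: p0:(3,3)->(4,3)->EXIT | p1:(3,4)->(4,4) | p2:(2,3)->(3,3) | p3:(0,2)->(0,3)
Step 2: p0:escaped | p1:(4,4)->(4,3)->EXIT | p2:(3,3)->(4,3)->EXIT | p3:(0,3)->(0,4)->EXIT

ESCAPED ESCAPED ESCAPED ESCAPED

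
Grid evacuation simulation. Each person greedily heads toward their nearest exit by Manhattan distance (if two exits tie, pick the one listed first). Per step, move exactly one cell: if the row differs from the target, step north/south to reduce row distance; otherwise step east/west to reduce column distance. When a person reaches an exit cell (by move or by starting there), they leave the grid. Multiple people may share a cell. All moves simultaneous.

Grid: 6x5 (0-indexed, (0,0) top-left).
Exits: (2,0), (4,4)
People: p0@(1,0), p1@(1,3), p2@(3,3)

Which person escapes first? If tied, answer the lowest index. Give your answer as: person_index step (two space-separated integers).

Step 1: p0:(1,0)->(2,0)->EXIT | p1:(1,3)->(2,3) | p2:(3,3)->(4,3)
Step 2: p0:escaped | p1:(2,3)->(2,2) | p2:(4,3)->(4,4)->EXIT
Step 3: p0:escaped | p1:(2,2)->(2,1) | p2:escaped
Step 4: p0:escaped | p1:(2,1)->(2,0)->EXIT | p2:escaped
Exit steps: [1, 4, 2]
First to escape: p0 at step 1

Answer: 0 1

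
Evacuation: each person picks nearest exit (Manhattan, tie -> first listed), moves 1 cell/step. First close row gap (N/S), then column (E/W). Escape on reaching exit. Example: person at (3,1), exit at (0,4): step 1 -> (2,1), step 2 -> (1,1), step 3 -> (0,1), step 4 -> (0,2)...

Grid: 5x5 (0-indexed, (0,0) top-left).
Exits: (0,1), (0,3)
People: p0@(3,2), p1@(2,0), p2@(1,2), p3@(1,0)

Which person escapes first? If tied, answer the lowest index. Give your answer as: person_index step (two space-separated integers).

Answer: 2 2

Derivation:
Step 1: p0:(3,2)->(2,2) | p1:(2,0)->(1,0) | p2:(1,2)->(0,2) | p3:(1,0)->(0,0)
Step 2: p0:(2,2)->(1,2) | p1:(1,0)->(0,0) | p2:(0,2)->(0,1)->EXIT | p3:(0,0)->(0,1)->EXIT
Step 3: p0:(1,2)->(0,2) | p1:(0,0)->(0,1)->EXIT | p2:escaped | p3:escaped
Step 4: p0:(0,2)->(0,1)->EXIT | p1:escaped | p2:escaped | p3:escaped
Exit steps: [4, 3, 2, 2]
First to escape: p2 at step 2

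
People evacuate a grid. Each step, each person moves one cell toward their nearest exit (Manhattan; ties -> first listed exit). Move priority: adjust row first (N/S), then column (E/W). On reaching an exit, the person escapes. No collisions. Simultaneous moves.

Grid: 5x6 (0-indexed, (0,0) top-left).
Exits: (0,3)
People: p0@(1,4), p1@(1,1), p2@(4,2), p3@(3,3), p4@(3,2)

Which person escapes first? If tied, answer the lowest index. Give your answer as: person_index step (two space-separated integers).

Answer: 0 2

Derivation:
Step 1: p0:(1,4)->(0,4) | p1:(1,1)->(0,1) | p2:(4,2)->(3,2) | p3:(3,3)->(2,3) | p4:(3,2)->(2,2)
Step 2: p0:(0,4)->(0,3)->EXIT | p1:(0,1)->(0,2) | p2:(3,2)->(2,2) | p3:(2,3)->(1,3) | p4:(2,2)->(1,2)
Step 3: p0:escaped | p1:(0,2)->(0,3)->EXIT | p2:(2,2)->(1,2) | p3:(1,3)->(0,3)->EXIT | p4:(1,2)->(0,2)
Step 4: p0:escaped | p1:escaped | p2:(1,2)->(0,2) | p3:escaped | p4:(0,2)->(0,3)->EXIT
Step 5: p0:escaped | p1:escaped | p2:(0,2)->(0,3)->EXIT | p3:escaped | p4:escaped
Exit steps: [2, 3, 5, 3, 4]
First to escape: p0 at step 2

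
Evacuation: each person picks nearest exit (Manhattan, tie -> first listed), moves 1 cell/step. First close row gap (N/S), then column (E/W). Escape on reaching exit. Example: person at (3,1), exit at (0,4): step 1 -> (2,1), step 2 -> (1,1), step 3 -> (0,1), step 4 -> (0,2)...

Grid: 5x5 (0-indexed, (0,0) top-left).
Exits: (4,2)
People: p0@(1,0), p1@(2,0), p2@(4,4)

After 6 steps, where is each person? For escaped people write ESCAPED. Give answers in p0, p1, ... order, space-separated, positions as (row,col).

Step 1: p0:(1,0)->(2,0) | p1:(2,0)->(3,0) | p2:(4,4)->(4,3)
Step 2: p0:(2,0)->(3,0) | p1:(3,0)->(4,0) | p2:(4,3)->(4,2)->EXIT
Step 3: p0:(3,0)->(4,0) | p1:(4,0)->(4,1) | p2:escaped
Step 4: p0:(4,0)->(4,1) | p1:(4,1)->(4,2)->EXIT | p2:escaped
Step 5: p0:(4,1)->(4,2)->EXIT | p1:escaped | p2:escaped

ESCAPED ESCAPED ESCAPED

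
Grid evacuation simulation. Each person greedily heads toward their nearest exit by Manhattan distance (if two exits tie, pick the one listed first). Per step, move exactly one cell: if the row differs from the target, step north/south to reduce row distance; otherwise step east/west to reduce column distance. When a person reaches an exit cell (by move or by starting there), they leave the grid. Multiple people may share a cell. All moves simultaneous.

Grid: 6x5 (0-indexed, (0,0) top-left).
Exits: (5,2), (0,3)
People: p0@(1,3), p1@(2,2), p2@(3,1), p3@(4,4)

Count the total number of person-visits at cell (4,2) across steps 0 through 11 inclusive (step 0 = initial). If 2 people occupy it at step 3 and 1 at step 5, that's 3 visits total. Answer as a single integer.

Step 0: p0@(1,3) p1@(2,2) p2@(3,1) p3@(4,4) -> at (4,2): 0 [-], cum=0
Step 1: p0@ESC p1@(3,2) p2@(4,1) p3@(5,4) -> at (4,2): 0 [-], cum=0
Step 2: p0@ESC p1@(4,2) p2@(5,1) p3@(5,3) -> at (4,2): 1 [p1], cum=1
Step 3: p0@ESC p1@ESC p2@ESC p3@ESC -> at (4,2): 0 [-], cum=1
Total visits = 1

Answer: 1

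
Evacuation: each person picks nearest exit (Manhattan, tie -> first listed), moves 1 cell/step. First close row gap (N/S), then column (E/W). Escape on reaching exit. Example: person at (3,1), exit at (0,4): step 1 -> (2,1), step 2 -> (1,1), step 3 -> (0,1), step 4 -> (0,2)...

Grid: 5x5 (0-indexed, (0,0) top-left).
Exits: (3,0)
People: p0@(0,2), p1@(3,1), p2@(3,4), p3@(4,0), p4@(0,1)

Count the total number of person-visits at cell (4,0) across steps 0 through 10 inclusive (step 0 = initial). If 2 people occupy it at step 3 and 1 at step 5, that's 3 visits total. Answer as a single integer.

Step 0: p0@(0,2) p1@(3,1) p2@(3,4) p3@(4,0) p4@(0,1) -> at (4,0): 1 [p3], cum=1
Step 1: p0@(1,2) p1@ESC p2@(3,3) p3@ESC p4@(1,1) -> at (4,0): 0 [-], cum=1
Step 2: p0@(2,2) p1@ESC p2@(3,2) p3@ESC p4@(2,1) -> at (4,0): 0 [-], cum=1
Step 3: p0@(3,2) p1@ESC p2@(3,1) p3@ESC p4@(3,1) -> at (4,0): 0 [-], cum=1
Step 4: p0@(3,1) p1@ESC p2@ESC p3@ESC p4@ESC -> at (4,0): 0 [-], cum=1
Step 5: p0@ESC p1@ESC p2@ESC p3@ESC p4@ESC -> at (4,0): 0 [-], cum=1
Total visits = 1

Answer: 1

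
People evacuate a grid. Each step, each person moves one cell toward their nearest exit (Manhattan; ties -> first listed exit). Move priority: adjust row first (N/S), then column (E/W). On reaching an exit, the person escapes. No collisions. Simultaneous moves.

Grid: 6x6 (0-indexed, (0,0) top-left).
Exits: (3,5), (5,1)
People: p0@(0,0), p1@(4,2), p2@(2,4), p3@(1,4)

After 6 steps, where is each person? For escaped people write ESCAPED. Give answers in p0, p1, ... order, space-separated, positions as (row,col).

Step 1: p0:(0,0)->(1,0) | p1:(4,2)->(5,2) | p2:(2,4)->(3,4) | p3:(1,4)->(2,4)
Step 2: p0:(1,0)->(2,0) | p1:(5,2)->(5,1)->EXIT | p2:(3,4)->(3,5)->EXIT | p3:(2,4)->(3,4)
Step 3: p0:(2,0)->(3,0) | p1:escaped | p2:escaped | p3:(3,4)->(3,5)->EXIT
Step 4: p0:(3,0)->(4,0) | p1:escaped | p2:escaped | p3:escaped
Step 5: p0:(4,0)->(5,0) | p1:escaped | p2:escaped | p3:escaped
Step 6: p0:(5,0)->(5,1)->EXIT | p1:escaped | p2:escaped | p3:escaped

ESCAPED ESCAPED ESCAPED ESCAPED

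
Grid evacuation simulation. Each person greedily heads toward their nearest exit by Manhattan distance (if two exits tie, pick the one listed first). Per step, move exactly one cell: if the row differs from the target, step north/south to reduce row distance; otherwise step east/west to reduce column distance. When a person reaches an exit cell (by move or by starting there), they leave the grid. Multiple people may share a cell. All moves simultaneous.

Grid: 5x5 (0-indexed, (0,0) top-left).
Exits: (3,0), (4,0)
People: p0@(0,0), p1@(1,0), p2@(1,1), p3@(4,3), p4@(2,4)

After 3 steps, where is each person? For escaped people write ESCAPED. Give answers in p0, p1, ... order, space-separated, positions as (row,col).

Step 1: p0:(0,0)->(1,0) | p1:(1,0)->(2,0) | p2:(1,1)->(2,1) | p3:(4,3)->(4,2) | p4:(2,4)->(3,4)
Step 2: p0:(1,0)->(2,0) | p1:(2,0)->(3,0)->EXIT | p2:(2,1)->(3,1) | p3:(4,2)->(4,1) | p4:(3,4)->(3,3)
Step 3: p0:(2,0)->(3,0)->EXIT | p1:escaped | p2:(3,1)->(3,0)->EXIT | p3:(4,1)->(4,0)->EXIT | p4:(3,3)->(3,2)

ESCAPED ESCAPED ESCAPED ESCAPED (3,2)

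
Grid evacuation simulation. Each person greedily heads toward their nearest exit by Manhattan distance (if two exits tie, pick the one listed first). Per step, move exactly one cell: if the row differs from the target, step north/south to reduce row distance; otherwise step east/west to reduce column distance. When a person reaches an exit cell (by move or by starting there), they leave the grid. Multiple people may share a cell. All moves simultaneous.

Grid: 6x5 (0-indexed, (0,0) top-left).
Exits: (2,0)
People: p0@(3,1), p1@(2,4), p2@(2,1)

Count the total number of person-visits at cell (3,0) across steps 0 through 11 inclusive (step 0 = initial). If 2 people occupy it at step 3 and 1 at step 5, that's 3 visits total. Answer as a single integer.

Answer: 0

Derivation:
Step 0: p0@(3,1) p1@(2,4) p2@(2,1) -> at (3,0): 0 [-], cum=0
Step 1: p0@(2,1) p1@(2,3) p2@ESC -> at (3,0): 0 [-], cum=0
Step 2: p0@ESC p1@(2,2) p2@ESC -> at (3,0): 0 [-], cum=0
Step 3: p0@ESC p1@(2,1) p2@ESC -> at (3,0): 0 [-], cum=0
Step 4: p0@ESC p1@ESC p2@ESC -> at (3,0): 0 [-], cum=0
Total visits = 0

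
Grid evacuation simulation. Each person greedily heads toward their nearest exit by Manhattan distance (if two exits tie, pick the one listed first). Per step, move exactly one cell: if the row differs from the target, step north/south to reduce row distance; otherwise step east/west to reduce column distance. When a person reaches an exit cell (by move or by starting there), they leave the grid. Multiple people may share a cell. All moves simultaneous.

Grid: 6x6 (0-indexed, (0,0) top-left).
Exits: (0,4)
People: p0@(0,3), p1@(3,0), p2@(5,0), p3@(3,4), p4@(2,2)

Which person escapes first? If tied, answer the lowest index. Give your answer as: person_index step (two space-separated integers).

Step 1: p0:(0,3)->(0,4)->EXIT | p1:(3,0)->(2,0) | p2:(5,0)->(4,0) | p3:(3,4)->(2,4) | p4:(2,2)->(1,2)
Step 2: p0:escaped | p1:(2,0)->(1,0) | p2:(4,0)->(3,0) | p3:(2,4)->(1,4) | p4:(1,2)->(0,2)
Step 3: p0:escaped | p1:(1,0)->(0,0) | p2:(3,0)->(2,0) | p3:(1,4)->(0,4)->EXIT | p4:(0,2)->(0,3)
Step 4: p0:escaped | p1:(0,0)->(0,1) | p2:(2,0)->(1,0) | p3:escaped | p4:(0,3)->(0,4)->EXIT
Step 5: p0:escaped | p1:(0,1)->(0,2) | p2:(1,0)->(0,0) | p3:escaped | p4:escaped
Step 6: p0:escaped | p1:(0,2)->(0,3) | p2:(0,0)->(0,1) | p3:escaped | p4:escaped
Step 7: p0:escaped | p1:(0,3)->(0,4)->EXIT | p2:(0,1)->(0,2) | p3:escaped | p4:escaped
Step 8: p0:escaped | p1:escaped | p2:(0,2)->(0,3) | p3:escaped | p4:escaped
Step 9: p0:escaped | p1:escaped | p2:(0,3)->(0,4)->EXIT | p3:escaped | p4:escaped
Exit steps: [1, 7, 9, 3, 4]
First to escape: p0 at step 1

Answer: 0 1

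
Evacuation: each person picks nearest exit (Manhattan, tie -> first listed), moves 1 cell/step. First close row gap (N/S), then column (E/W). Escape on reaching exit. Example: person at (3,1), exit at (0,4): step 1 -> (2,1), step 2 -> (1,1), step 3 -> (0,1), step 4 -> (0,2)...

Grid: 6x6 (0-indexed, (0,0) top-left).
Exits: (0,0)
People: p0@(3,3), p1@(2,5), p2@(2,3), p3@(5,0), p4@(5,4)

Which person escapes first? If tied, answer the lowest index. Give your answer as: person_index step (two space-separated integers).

Answer: 2 5

Derivation:
Step 1: p0:(3,3)->(2,3) | p1:(2,5)->(1,5) | p2:(2,3)->(1,3) | p3:(5,0)->(4,0) | p4:(5,4)->(4,4)
Step 2: p0:(2,3)->(1,3) | p1:(1,5)->(0,5) | p2:(1,3)->(0,3) | p3:(4,0)->(3,0) | p4:(4,4)->(3,4)
Step 3: p0:(1,3)->(0,3) | p1:(0,5)->(0,4) | p2:(0,3)->(0,2) | p3:(3,0)->(2,0) | p4:(3,4)->(2,4)
Step 4: p0:(0,3)->(0,2) | p1:(0,4)->(0,3) | p2:(0,2)->(0,1) | p3:(2,0)->(1,0) | p4:(2,4)->(1,4)
Step 5: p0:(0,2)->(0,1) | p1:(0,3)->(0,2) | p2:(0,1)->(0,0)->EXIT | p3:(1,0)->(0,0)->EXIT | p4:(1,4)->(0,4)
Step 6: p0:(0,1)->(0,0)->EXIT | p1:(0,2)->(0,1) | p2:escaped | p3:escaped | p4:(0,4)->(0,3)
Step 7: p0:escaped | p1:(0,1)->(0,0)->EXIT | p2:escaped | p3:escaped | p4:(0,3)->(0,2)
Step 8: p0:escaped | p1:escaped | p2:escaped | p3:escaped | p4:(0,2)->(0,1)
Step 9: p0:escaped | p1:escaped | p2:escaped | p3:escaped | p4:(0,1)->(0,0)->EXIT
Exit steps: [6, 7, 5, 5, 9]
First to escape: p2 at step 5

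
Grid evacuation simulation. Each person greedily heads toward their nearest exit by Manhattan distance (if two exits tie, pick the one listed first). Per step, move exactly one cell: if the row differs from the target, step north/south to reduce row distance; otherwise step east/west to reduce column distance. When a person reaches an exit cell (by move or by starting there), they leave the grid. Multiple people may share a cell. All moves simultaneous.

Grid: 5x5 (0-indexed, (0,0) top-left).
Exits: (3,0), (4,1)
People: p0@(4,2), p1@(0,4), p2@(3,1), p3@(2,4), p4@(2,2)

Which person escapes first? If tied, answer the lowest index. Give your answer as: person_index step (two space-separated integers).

Answer: 0 1

Derivation:
Step 1: p0:(4,2)->(4,1)->EXIT | p1:(0,4)->(1,4) | p2:(3,1)->(3,0)->EXIT | p3:(2,4)->(3,4) | p4:(2,2)->(3,2)
Step 2: p0:escaped | p1:(1,4)->(2,4) | p2:escaped | p3:(3,4)->(3,3) | p4:(3,2)->(3,1)
Step 3: p0:escaped | p1:(2,4)->(3,4) | p2:escaped | p3:(3,3)->(3,2) | p4:(3,1)->(3,0)->EXIT
Step 4: p0:escaped | p1:(3,4)->(3,3) | p2:escaped | p3:(3,2)->(3,1) | p4:escaped
Step 5: p0:escaped | p1:(3,3)->(3,2) | p2:escaped | p3:(3,1)->(3,0)->EXIT | p4:escaped
Step 6: p0:escaped | p1:(3,2)->(3,1) | p2:escaped | p3:escaped | p4:escaped
Step 7: p0:escaped | p1:(3,1)->(3,0)->EXIT | p2:escaped | p3:escaped | p4:escaped
Exit steps: [1, 7, 1, 5, 3]
First to escape: p0 at step 1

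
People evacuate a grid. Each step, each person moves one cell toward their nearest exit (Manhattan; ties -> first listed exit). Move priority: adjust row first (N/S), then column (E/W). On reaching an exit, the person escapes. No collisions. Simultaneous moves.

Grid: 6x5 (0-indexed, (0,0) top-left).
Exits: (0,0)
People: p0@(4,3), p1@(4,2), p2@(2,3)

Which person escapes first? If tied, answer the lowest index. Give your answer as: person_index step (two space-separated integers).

Answer: 2 5

Derivation:
Step 1: p0:(4,3)->(3,3) | p1:(4,2)->(3,2) | p2:(2,3)->(1,3)
Step 2: p0:(3,3)->(2,3) | p1:(3,2)->(2,2) | p2:(1,3)->(0,3)
Step 3: p0:(2,3)->(1,3) | p1:(2,2)->(1,2) | p2:(0,3)->(0,2)
Step 4: p0:(1,3)->(0,3) | p1:(1,2)->(0,2) | p2:(0,2)->(0,1)
Step 5: p0:(0,3)->(0,2) | p1:(0,2)->(0,1) | p2:(0,1)->(0,0)->EXIT
Step 6: p0:(0,2)->(0,1) | p1:(0,1)->(0,0)->EXIT | p2:escaped
Step 7: p0:(0,1)->(0,0)->EXIT | p1:escaped | p2:escaped
Exit steps: [7, 6, 5]
First to escape: p2 at step 5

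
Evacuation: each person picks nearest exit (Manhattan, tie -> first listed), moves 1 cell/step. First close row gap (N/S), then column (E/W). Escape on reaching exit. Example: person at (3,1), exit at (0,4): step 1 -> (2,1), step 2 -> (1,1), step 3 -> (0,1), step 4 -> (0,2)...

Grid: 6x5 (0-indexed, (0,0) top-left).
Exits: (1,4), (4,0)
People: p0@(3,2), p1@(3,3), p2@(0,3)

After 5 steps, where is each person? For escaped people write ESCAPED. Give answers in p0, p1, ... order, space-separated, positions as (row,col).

Step 1: p0:(3,2)->(4,2) | p1:(3,3)->(2,3) | p2:(0,3)->(1,3)
Step 2: p0:(4,2)->(4,1) | p1:(2,3)->(1,3) | p2:(1,3)->(1,4)->EXIT
Step 3: p0:(4,1)->(4,0)->EXIT | p1:(1,3)->(1,4)->EXIT | p2:escaped

ESCAPED ESCAPED ESCAPED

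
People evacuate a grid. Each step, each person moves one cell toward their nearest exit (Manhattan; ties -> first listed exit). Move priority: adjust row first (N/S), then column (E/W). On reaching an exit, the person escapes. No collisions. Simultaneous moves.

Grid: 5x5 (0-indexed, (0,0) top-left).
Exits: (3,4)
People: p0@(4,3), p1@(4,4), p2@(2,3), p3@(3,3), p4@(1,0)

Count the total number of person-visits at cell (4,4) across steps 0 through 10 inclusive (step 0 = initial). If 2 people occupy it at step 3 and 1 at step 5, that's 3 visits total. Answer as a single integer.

Answer: 1

Derivation:
Step 0: p0@(4,3) p1@(4,4) p2@(2,3) p3@(3,3) p4@(1,0) -> at (4,4): 1 [p1], cum=1
Step 1: p0@(3,3) p1@ESC p2@(3,3) p3@ESC p4@(2,0) -> at (4,4): 0 [-], cum=1
Step 2: p0@ESC p1@ESC p2@ESC p3@ESC p4@(3,0) -> at (4,4): 0 [-], cum=1
Step 3: p0@ESC p1@ESC p2@ESC p3@ESC p4@(3,1) -> at (4,4): 0 [-], cum=1
Step 4: p0@ESC p1@ESC p2@ESC p3@ESC p4@(3,2) -> at (4,4): 0 [-], cum=1
Step 5: p0@ESC p1@ESC p2@ESC p3@ESC p4@(3,3) -> at (4,4): 0 [-], cum=1
Step 6: p0@ESC p1@ESC p2@ESC p3@ESC p4@ESC -> at (4,4): 0 [-], cum=1
Total visits = 1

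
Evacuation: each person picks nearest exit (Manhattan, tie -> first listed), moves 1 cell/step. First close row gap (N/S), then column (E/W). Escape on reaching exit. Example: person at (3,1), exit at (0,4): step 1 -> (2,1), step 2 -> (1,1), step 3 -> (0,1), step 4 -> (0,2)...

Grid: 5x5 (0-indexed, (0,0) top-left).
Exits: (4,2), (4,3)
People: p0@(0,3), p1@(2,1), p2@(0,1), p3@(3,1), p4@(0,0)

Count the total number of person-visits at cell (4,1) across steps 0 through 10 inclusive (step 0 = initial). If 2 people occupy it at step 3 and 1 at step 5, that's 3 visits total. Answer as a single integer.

Step 0: p0@(0,3) p1@(2,1) p2@(0,1) p3@(3,1) p4@(0,0) -> at (4,1): 0 [-], cum=0
Step 1: p0@(1,3) p1@(3,1) p2@(1,1) p3@(4,1) p4@(1,0) -> at (4,1): 1 [p3], cum=1
Step 2: p0@(2,3) p1@(4,1) p2@(2,1) p3@ESC p4@(2,0) -> at (4,1): 1 [p1], cum=2
Step 3: p0@(3,3) p1@ESC p2@(3,1) p3@ESC p4@(3,0) -> at (4,1): 0 [-], cum=2
Step 4: p0@ESC p1@ESC p2@(4,1) p3@ESC p4@(4,0) -> at (4,1): 1 [p2], cum=3
Step 5: p0@ESC p1@ESC p2@ESC p3@ESC p4@(4,1) -> at (4,1): 1 [p4], cum=4
Step 6: p0@ESC p1@ESC p2@ESC p3@ESC p4@ESC -> at (4,1): 0 [-], cum=4
Total visits = 4

Answer: 4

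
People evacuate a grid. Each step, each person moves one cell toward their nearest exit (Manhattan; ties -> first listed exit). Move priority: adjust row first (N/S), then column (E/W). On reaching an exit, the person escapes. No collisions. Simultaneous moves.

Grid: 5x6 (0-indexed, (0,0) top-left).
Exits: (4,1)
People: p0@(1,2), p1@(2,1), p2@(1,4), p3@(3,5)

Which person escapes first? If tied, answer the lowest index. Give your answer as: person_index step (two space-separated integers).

Answer: 1 2

Derivation:
Step 1: p0:(1,2)->(2,2) | p1:(2,1)->(3,1) | p2:(1,4)->(2,4) | p3:(3,5)->(4,5)
Step 2: p0:(2,2)->(3,2) | p1:(3,1)->(4,1)->EXIT | p2:(2,4)->(3,4) | p3:(4,5)->(4,4)
Step 3: p0:(3,2)->(4,2) | p1:escaped | p2:(3,4)->(4,4) | p3:(4,4)->(4,3)
Step 4: p0:(4,2)->(4,1)->EXIT | p1:escaped | p2:(4,4)->(4,3) | p3:(4,3)->(4,2)
Step 5: p0:escaped | p1:escaped | p2:(4,3)->(4,2) | p3:(4,2)->(4,1)->EXIT
Step 6: p0:escaped | p1:escaped | p2:(4,2)->(4,1)->EXIT | p3:escaped
Exit steps: [4, 2, 6, 5]
First to escape: p1 at step 2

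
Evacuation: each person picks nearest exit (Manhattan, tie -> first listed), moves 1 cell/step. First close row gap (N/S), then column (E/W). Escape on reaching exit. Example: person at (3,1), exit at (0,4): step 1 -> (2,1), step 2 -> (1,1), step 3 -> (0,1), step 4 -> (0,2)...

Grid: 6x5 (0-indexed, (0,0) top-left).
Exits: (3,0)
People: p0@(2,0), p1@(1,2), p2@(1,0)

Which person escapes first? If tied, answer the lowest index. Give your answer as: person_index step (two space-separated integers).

Step 1: p0:(2,0)->(3,0)->EXIT | p1:(1,2)->(2,2) | p2:(1,0)->(2,0)
Step 2: p0:escaped | p1:(2,2)->(3,2) | p2:(2,0)->(3,0)->EXIT
Step 3: p0:escaped | p1:(3,2)->(3,1) | p2:escaped
Step 4: p0:escaped | p1:(3,1)->(3,0)->EXIT | p2:escaped
Exit steps: [1, 4, 2]
First to escape: p0 at step 1

Answer: 0 1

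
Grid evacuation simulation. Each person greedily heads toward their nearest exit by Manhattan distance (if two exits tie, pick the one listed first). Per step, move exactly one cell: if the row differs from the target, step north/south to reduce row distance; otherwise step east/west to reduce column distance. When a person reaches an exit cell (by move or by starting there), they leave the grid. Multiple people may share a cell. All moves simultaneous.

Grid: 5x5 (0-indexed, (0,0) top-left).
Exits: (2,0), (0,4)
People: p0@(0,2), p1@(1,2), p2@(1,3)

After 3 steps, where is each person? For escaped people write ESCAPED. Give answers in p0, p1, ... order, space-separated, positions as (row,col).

Step 1: p0:(0,2)->(0,3) | p1:(1,2)->(2,2) | p2:(1,3)->(0,3)
Step 2: p0:(0,3)->(0,4)->EXIT | p1:(2,2)->(2,1) | p2:(0,3)->(0,4)->EXIT
Step 3: p0:escaped | p1:(2,1)->(2,0)->EXIT | p2:escaped

ESCAPED ESCAPED ESCAPED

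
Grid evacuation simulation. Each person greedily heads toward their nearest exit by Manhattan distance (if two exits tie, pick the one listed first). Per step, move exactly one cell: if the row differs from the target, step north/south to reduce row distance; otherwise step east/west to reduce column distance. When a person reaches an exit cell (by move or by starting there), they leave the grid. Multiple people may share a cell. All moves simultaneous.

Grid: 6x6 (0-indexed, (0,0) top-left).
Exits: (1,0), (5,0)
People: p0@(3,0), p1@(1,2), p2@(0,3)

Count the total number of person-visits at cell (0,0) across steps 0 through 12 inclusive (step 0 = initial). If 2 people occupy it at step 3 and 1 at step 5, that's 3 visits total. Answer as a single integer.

Step 0: p0@(3,0) p1@(1,2) p2@(0,3) -> at (0,0): 0 [-], cum=0
Step 1: p0@(2,0) p1@(1,1) p2@(1,3) -> at (0,0): 0 [-], cum=0
Step 2: p0@ESC p1@ESC p2@(1,2) -> at (0,0): 0 [-], cum=0
Step 3: p0@ESC p1@ESC p2@(1,1) -> at (0,0): 0 [-], cum=0
Step 4: p0@ESC p1@ESC p2@ESC -> at (0,0): 0 [-], cum=0
Total visits = 0

Answer: 0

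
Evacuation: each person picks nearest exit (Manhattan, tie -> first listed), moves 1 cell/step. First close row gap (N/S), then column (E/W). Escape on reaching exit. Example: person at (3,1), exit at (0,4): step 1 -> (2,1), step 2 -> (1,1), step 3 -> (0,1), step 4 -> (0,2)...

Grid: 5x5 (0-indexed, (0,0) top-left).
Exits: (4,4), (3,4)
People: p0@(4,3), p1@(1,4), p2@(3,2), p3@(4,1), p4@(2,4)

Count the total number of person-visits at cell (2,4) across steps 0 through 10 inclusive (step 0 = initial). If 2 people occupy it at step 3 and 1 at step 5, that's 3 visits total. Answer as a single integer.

Step 0: p0@(4,3) p1@(1,4) p2@(3,2) p3@(4,1) p4@(2,4) -> at (2,4): 1 [p4], cum=1
Step 1: p0@ESC p1@(2,4) p2@(3,3) p3@(4,2) p4@ESC -> at (2,4): 1 [p1], cum=2
Step 2: p0@ESC p1@ESC p2@ESC p3@(4,3) p4@ESC -> at (2,4): 0 [-], cum=2
Step 3: p0@ESC p1@ESC p2@ESC p3@ESC p4@ESC -> at (2,4): 0 [-], cum=2
Total visits = 2

Answer: 2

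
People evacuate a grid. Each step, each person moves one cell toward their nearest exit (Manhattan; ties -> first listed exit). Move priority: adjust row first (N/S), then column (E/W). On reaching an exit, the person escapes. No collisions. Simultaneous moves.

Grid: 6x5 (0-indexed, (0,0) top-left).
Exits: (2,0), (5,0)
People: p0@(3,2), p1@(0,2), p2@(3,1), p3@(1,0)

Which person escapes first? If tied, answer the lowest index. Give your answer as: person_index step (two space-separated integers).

Answer: 3 1

Derivation:
Step 1: p0:(3,2)->(2,2) | p1:(0,2)->(1,2) | p2:(3,1)->(2,1) | p3:(1,0)->(2,0)->EXIT
Step 2: p0:(2,2)->(2,1) | p1:(1,2)->(2,2) | p2:(2,1)->(2,0)->EXIT | p3:escaped
Step 3: p0:(2,1)->(2,0)->EXIT | p1:(2,2)->(2,1) | p2:escaped | p3:escaped
Step 4: p0:escaped | p1:(2,1)->(2,0)->EXIT | p2:escaped | p3:escaped
Exit steps: [3, 4, 2, 1]
First to escape: p3 at step 1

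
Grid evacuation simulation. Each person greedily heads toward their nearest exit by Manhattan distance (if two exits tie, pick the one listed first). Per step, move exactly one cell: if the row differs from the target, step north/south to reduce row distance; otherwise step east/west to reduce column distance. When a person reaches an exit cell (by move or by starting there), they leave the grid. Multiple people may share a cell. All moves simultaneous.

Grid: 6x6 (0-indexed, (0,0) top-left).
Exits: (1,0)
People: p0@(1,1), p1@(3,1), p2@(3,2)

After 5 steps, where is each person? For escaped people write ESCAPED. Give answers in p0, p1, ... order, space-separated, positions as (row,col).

Step 1: p0:(1,1)->(1,0)->EXIT | p1:(3,1)->(2,1) | p2:(3,2)->(2,2)
Step 2: p0:escaped | p1:(2,1)->(1,1) | p2:(2,2)->(1,2)
Step 3: p0:escaped | p1:(1,1)->(1,0)->EXIT | p2:(1,2)->(1,1)
Step 4: p0:escaped | p1:escaped | p2:(1,1)->(1,0)->EXIT

ESCAPED ESCAPED ESCAPED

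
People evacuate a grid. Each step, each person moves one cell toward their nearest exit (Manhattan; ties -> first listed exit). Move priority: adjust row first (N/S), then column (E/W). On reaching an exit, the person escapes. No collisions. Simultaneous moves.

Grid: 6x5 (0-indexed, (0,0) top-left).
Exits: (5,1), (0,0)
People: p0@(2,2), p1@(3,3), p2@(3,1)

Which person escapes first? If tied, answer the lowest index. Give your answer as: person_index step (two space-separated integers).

Answer: 2 2

Derivation:
Step 1: p0:(2,2)->(3,2) | p1:(3,3)->(4,3) | p2:(3,1)->(4,1)
Step 2: p0:(3,2)->(4,2) | p1:(4,3)->(5,3) | p2:(4,1)->(5,1)->EXIT
Step 3: p0:(4,2)->(5,2) | p1:(5,3)->(5,2) | p2:escaped
Step 4: p0:(5,2)->(5,1)->EXIT | p1:(5,2)->(5,1)->EXIT | p2:escaped
Exit steps: [4, 4, 2]
First to escape: p2 at step 2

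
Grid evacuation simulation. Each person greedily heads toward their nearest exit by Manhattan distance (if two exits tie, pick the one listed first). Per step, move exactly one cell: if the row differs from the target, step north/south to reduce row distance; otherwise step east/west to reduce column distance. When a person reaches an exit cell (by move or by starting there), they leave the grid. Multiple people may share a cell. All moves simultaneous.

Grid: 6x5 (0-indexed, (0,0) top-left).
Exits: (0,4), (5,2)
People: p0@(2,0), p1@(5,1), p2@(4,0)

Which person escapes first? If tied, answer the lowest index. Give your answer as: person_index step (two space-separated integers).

Answer: 1 1

Derivation:
Step 1: p0:(2,0)->(3,0) | p1:(5,1)->(5,2)->EXIT | p2:(4,0)->(5,0)
Step 2: p0:(3,0)->(4,0) | p1:escaped | p2:(5,0)->(5,1)
Step 3: p0:(4,0)->(5,0) | p1:escaped | p2:(5,1)->(5,2)->EXIT
Step 4: p0:(5,0)->(5,1) | p1:escaped | p2:escaped
Step 5: p0:(5,1)->(5,2)->EXIT | p1:escaped | p2:escaped
Exit steps: [5, 1, 3]
First to escape: p1 at step 1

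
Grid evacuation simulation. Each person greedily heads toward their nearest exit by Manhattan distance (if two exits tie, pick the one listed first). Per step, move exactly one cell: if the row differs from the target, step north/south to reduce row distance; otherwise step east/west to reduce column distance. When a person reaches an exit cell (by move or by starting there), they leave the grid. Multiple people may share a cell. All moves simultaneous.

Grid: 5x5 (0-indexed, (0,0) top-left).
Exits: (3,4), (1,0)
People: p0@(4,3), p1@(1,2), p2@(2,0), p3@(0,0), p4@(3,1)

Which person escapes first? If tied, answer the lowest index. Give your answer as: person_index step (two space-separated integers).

Step 1: p0:(4,3)->(3,3) | p1:(1,2)->(1,1) | p2:(2,0)->(1,0)->EXIT | p3:(0,0)->(1,0)->EXIT | p4:(3,1)->(3,2)
Step 2: p0:(3,3)->(3,4)->EXIT | p1:(1,1)->(1,0)->EXIT | p2:escaped | p3:escaped | p4:(3,2)->(3,3)
Step 3: p0:escaped | p1:escaped | p2:escaped | p3:escaped | p4:(3,3)->(3,4)->EXIT
Exit steps: [2, 2, 1, 1, 3]
First to escape: p2 at step 1

Answer: 2 1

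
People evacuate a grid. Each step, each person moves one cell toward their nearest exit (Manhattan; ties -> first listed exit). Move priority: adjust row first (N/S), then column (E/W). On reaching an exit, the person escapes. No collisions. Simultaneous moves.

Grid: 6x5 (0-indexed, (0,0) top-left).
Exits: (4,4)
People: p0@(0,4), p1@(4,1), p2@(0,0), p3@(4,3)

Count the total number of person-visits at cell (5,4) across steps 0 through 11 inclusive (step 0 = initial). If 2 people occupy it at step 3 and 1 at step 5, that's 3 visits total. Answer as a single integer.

Answer: 0

Derivation:
Step 0: p0@(0,4) p1@(4,1) p2@(0,0) p3@(4,3) -> at (5,4): 0 [-], cum=0
Step 1: p0@(1,4) p1@(4,2) p2@(1,0) p3@ESC -> at (5,4): 0 [-], cum=0
Step 2: p0@(2,4) p1@(4,3) p2@(2,0) p3@ESC -> at (5,4): 0 [-], cum=0
Step 3: p0@(3,4) p1@ESC p2@(3,0) p3@ESC -> at (5,4): 0 [-], cum=0
Step 4: p0@ESC p1@ESC p2@(4,0) p3@ESC -> at (5,4): 0 [-], cum=0
Step 5: p0@ESC p1@ESC p2@(4,1) p3@ESC -> at (5,4): 0 [-], cum=0
Step 6: p0@ESC p1@ESC p2@(4,2) p3@ESC -> at (5,4): 0 [-], cum=0
Step 7: p0@ESC p1@ESC p2@(4,3) p3@ESC -> at (5,4): 0 [-], cum=0
Step 8: p0@ESC p1@ESC p2@ESC p3@ESC -> at (5,4): 0 [-], cum=0
Total visits = 0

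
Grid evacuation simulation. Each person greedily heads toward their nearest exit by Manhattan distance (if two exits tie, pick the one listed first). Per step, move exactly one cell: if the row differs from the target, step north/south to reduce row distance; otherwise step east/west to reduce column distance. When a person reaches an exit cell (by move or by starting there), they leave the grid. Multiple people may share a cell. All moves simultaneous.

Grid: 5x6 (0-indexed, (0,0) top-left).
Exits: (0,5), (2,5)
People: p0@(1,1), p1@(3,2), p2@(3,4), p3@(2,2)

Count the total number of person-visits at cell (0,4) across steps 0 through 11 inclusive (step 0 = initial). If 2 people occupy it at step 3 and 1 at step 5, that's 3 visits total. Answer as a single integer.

Step 0: p0@(1,1) p1@(3,2) p2@(3,4) p3@(2,2) -> at (0,4): 0 [-], cum=0
Step 1: p0@(0,1) p1@(2,2) p2@(2,4) p3@(2,3) -> at (0,4): 0 [-], cum=0
Step 2: p0@(0,2) p1@(2,3) p2@ESC p3@(2,4) -> at (0,4): 0 [-], cum=0
Step 3: p0@(0,3) p1@(2,4) p2@ESC p3@ESC -> at (0,4): 0 [-], cum=0
Step 4: p0@(0,4) p1@ESC p2@ESC p3@ESC -> at (0,4): 1 [p0], cum=1
Step 5: p0@ESC p1@ESC p2@ESC p3@ESC -> at (0,4): 0 [-], cum=1
Total visits = 1

Answer: 1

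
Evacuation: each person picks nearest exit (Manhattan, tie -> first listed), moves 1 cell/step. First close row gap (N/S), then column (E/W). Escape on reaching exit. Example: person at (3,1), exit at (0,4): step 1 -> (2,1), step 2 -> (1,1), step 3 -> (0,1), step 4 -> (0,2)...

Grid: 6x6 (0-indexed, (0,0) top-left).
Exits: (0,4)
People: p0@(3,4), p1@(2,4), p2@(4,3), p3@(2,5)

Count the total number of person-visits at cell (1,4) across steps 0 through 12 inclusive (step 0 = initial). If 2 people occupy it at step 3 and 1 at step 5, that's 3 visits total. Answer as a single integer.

Step 0: p0@(3,4) p1@(2,4) p2@(4,3) p3@(2,5) -> at (1,4): 0 [-], cum=0
Step 1: p0@(2,4) p1@(1,4) p2@(3,3) p3@(1,5) -> at (1,4): 1 [p1], cum=1
Step 2: p0@(1,4) p1@ESC p2@(2,3) p3@(0,5) -> at (1,4): 1 [p0], cum=2
Step 3: p0@ESC p1@ESC p2@(1,3) p3@ESC -> at (1,4): 0 [-], cum=2
Step 4: p0@ESC p1@ESC p2@(0,3) p3@ESC -> at (1,4): 0 [-], cum=2
Step 5: p0@ESC p1@ESC p2@ESC p3@ESC -> at (1,4): 0 [-], cum=2
Total visits = 2

Answer: 2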